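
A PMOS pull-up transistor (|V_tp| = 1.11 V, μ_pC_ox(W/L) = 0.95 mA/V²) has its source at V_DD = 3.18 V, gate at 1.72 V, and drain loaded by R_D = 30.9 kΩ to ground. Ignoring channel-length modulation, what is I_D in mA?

V_SG = V_DD − V_G = 3.18 − 1.72 = 1.46 V, so V_ov = 1.46 − 1.11 = 0.35 V.
Assume saturation: I_D = ½ k_p V_ov² = 0.5 × 0.95 × 0.35² = 0.0582 mA, giving V_SD = V_DD − I_D R_D = 3.18 − 0.0582 × 30.9 = 1.38 V.
V_SD = 1.38 V ≥ V_ov = 0.35 V, confirming saturation.

I_D = 0.0582 mA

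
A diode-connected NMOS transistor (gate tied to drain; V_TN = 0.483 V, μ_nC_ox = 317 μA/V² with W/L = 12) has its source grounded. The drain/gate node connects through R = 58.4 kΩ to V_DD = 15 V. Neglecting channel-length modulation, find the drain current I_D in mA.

I_D = 0.242 mA

With gate tied to drain, V_GS = V_DS ≥ V_GS − V_TN, so the device is in saturation.
k_n = μ_nC_ox · (W/L) = 3.804 mA/V².
KCL at the drain: ½ k_n (V_GS − V_TN)² = (V_DD − V_GS)/R.
Let x = V_GS − 0.483. Then 111 x² + x − 14.52 = 0, giving x = 0.357 V (positive root), so V_GS = 0.84 V.
I_D = (V_DD − V_GS)/R = (15 − 0.84) / 58.4 = 0.242 mA.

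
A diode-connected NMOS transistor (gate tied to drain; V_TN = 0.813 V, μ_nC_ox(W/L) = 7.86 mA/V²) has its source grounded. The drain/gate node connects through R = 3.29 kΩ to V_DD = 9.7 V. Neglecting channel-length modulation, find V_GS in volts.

V_GS = 1.60 V

With gate tied to drain, V_GS = V_DS ≥ V_GS − V_TN, so the device is in saturation.
KCL at the drain: ½ k_n (V_GS − V_TN)² = (V_DD − V_GS)/R.
Let x = V_GS − 0.813. Then 12.9 x² + x − 8.887 = 0, giving x = 0.791 V (positive root), so V_GS = 1.6 V.
I_D = (V_DD − V_GS)/R = (9.7 − 1.6) / 3.29 = 2.46 mA.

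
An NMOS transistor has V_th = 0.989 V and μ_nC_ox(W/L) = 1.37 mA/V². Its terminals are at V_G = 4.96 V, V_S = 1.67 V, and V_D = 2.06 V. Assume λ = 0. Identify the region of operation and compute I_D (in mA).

V_GS = V_G − V_S = 4.96 − 1.67 = 3.29 V; V_DS = V_D − V_S = 2.06 − 1.67 = 0.39 V.
V_ov = V_GS − V_th = 3.29 − 0.989 = 2.3 V.
Since V_DS = 0.39 V < V_ov = 2.3 V, the device is in the triode region.
I_D = k_n [V_ov · V_DS − ½ V_DS²] = 1.37 × [2.3 × 0.39 − 0.5 × 0.39²] = 1.13 mA.

Triode; I_D = 1.13 mA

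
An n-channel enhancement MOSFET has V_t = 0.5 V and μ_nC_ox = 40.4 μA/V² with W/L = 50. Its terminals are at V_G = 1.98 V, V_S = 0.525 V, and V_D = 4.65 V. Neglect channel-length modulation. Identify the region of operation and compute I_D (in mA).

V_GS = V_G − V_S = 1.98 − 0.525 = 1.46 V; V_DS = V_D − V_S = 4.65 − 0.525 = 4.12 V.
k_n = μ_nC_ox · (W/L) = 2.02 mA/V².
V_ov = V_GS − V_t = 1.46 − 0.5 = 0.955 V.
Since V_DS = 4.12 V ≥ V_ov = 0.955 V, the device is in saturation.
I_D = ½ k_n V_ov² = 0.5 × 2.02 × 0.955² = 0.921 mA.

Saturation; I_D = 0.921 mA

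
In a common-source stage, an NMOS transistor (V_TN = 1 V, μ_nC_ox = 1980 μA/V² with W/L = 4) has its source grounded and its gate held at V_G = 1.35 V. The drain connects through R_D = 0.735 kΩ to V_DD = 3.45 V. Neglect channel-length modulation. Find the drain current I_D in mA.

V_GS = V_G = 1.35 V, so V_ov = 1.35 − 1 = 0.35 V.
k_n = μ_nC_ox · (W/L) = 7.92 mA/V².
Assume saturation: I_D = ½ k_n V_ov² = 0.5 × 7.92 × 0.35² = 0.485 mA, giving V_DS = V_DD − I_D R_D = 3.45 − 0.485 × 0.735 = 3.09 V.
V_DS = 3.09 V ≥ V_ov = 0.35 V, confirming saturation.

I_D = 0.485 mA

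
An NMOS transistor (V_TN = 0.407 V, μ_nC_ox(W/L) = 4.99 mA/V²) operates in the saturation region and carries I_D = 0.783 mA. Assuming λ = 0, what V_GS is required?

In saturation I_D = ½ k_n (V_GS − V_TN)², so V_GS − V_TN = √(2 I_D / k_n) = √(2 × 0.783 / 4.99) = 0.56 V.
V_GS = 0.407 + 0.56 = 0.967 V.

V_GS = 0.967 V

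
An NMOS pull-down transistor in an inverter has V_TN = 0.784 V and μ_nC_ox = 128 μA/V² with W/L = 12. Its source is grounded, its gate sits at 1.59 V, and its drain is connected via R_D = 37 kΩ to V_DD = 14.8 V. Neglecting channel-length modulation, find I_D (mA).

I_D = 0.388 mA

V_GS = V_G = 1.59 V, so V_ov = 1.59 − 0.784 = 0.806 V.
k_n = μ_nC_ox · (W/L) = 1.536 mA/V².
Assume saturation: I_D = ½ k_n V_ov² = 0.5 × 1.536 × 0.806² = 0.499 mA, giving V_DS = V_DD − I_D R_D = 14.8 − 0.499 × 37 = -3.66 V.
But -3.66 V < V_ov = 0.806 V, so the device is actually in triode.
In triode I_D = k_n[V_ov V_DS − ½ V_DS²] and I_D = (V_DD − V_DS)/R_D. Equating: 28.4 V_DS² − 46.81 V_DS + 14.8 = 0, giving V_DS = 0.427 V (the root below V_ov).
I_D = (14.8 − 0.427) / 37 = 0.388 mA.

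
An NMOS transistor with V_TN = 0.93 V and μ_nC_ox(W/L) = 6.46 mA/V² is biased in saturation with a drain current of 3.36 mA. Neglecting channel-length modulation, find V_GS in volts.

V_GS = 1.95 V

In saturation I_D = ½ k_n (V_GS − V_TN)², so V_GS − V_TN = √(2 I_D / k_n) = √(2 × 3.36 / 6.46) = 1.02 V.
V_GS = 0.93 + 1.02 = 1.95 V.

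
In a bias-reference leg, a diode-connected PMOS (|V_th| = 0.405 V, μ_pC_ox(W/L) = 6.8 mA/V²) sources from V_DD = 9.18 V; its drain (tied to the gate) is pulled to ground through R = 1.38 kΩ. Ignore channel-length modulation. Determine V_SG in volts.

V_SG = 1.67 V

With gate tied to drain, V_SG = V_SD ≥ V_SG − |V_th|, so the device is in saturation.
KCL at the drain: ½ k_p (V_SG − |V_th|)² = (V_DD − V_SG)/R.
Let x = V_SG − 0.405. Then 4.69 x² + x − 8.775 = 0, giving x = 1.27 V (positive root), so V_SG = 1.67 V.
I_D = (V_DD − V_SG)/R = (9.18 − 1.67) / 1.38 = 5.44 mA.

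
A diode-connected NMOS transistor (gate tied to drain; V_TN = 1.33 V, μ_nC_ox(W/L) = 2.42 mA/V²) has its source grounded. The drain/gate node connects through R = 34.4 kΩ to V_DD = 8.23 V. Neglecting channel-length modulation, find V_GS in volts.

With gate tied to drain, V_GS = V_DS ≥ V_GS − V_TN, so the device is in saturation.
KCL at the drain: ½ k_n (V_GS − V_TN)² = (V_DD − V_GS)/R.
Let x = V_GS − 1.33. Then 41.6 x² + x − 6.9 = 0, giving x = 0.395 V (positive root), so V_GS = 1.73 V.
I_D = (V_DD − V_GS)/R = (8.23 − 1.73) / 34.4 = 0.189 mA.

V_GS = 1.73 V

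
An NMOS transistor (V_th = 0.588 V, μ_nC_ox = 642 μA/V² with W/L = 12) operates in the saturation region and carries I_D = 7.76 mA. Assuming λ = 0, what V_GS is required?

V_GS = 2.01 V

k_n = μ_nC_ox · (W/L) = 7.704 mA/V².
In saturation I_D = ½ k_n (V_GS − V_th)², so V_GS − V_th = √(2 I_D / k_n) = √(2 × 7.76 / 7.704) = 1.42 V.
V_GS = 0.588 + 1.42 = 2.01 V.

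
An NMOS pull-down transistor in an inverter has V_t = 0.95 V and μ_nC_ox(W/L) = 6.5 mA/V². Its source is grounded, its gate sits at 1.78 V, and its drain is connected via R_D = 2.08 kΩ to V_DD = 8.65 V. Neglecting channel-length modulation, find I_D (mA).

I_D = 2.24 mA

V_GS = V_G = 1.78 V, so V_ov = 1.78 − 0.95 = 0.83 V.
Assume saturation: I_D = ½ k_n V_ov² = 0.5 × 6.5 × 0.83² = 2.24 mA, giving V_DS = V_DD − I_D R_D = 8.65 − 2.24 × 2.08 = 3.99 V.
V_DS = 3.99 V ≥ V_ov = 0.83 V, confirming saturation.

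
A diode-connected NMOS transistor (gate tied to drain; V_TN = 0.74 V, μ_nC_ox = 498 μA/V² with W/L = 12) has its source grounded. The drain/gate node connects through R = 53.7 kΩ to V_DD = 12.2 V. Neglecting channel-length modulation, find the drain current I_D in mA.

With gate tied to drain, V_GS = V_DS ≥ V_GS − V_TN, so the device is in saturation.
k_n = μ_nC_ox · (W/L) = 5.976 mA/V².
KCL at the drain: ½ k_n (V_GS − V_TN)² = (V_DD − V_GS)/R.
Let x = V_GS − 0.74. Then 160 x² + x − 11.46 = 0, giving x = 0.264 V (positive root), so V_GS = 1 V.
I_D = (V_DD − V_GS)/R = (12.2 − 1) / 53.7 = 0.208 mA.

I_D = 0.208 mA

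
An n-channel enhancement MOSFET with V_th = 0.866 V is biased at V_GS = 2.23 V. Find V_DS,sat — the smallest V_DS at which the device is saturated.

V_DS,sat = 1.36 V

The boundary between triode and saturation is V_DS = V_GS − V_th = V_ov.
V_ov = 2.23 − 0.866 = 1.36 V.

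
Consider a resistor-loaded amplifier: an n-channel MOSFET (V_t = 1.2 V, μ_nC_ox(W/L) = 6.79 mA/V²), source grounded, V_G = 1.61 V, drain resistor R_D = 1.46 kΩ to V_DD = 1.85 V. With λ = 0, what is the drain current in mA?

I_D = 0.571 mA

V_GS = V_G = 1.61 V, so V_ov = 1.61 − 1.2 = 0.41 V.
Assume saturation: I_D = ½ k_n V_ov² = 0.5 × 6.79 × 0.41² = 0.571 mA, giving V_DS = V_DD − I_D R_D = 1.85 − 0.571 × 1.46 = 1.02 V.
V_DS = 1.02 V ≥ V_ov = 0.41 V, confirming saturation.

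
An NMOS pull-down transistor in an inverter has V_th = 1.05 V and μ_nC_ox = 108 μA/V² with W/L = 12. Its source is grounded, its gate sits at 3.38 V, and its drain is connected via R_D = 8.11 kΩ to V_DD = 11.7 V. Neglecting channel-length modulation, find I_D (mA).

V_GS = V_G = 3.38 V, so V_ov = 3.38 − 1.05 = 2.33 V.
k_n = μ_nC_ox · (W/L) = 1.296 mA/V².
Assume saturation: I_D = ½ k_n V_ov² = 0.5 × 1.296 × 2.33² = 3.52 mA, giving V_DS = V_DD − I_D R_D = 11.7 − 3.52 × 8.11 = -16.8 V.
But -16.8 V < V_ov = 2.33 V, so the device is actually in triode.
In triode I_D = k_n[V_ov V_DS − ½ V_DS²] and I_D = (V_DD − V_DS)/R_D. Equating: 5.26 V_DS² − 25.49 V_DS + 11.7 = 0, giving V_DS = 0.513 V (the root below V_ov).
I_D = (11.7 − 0.513) / 8.11 = 1.38 mA.

I_D = 1.38 mA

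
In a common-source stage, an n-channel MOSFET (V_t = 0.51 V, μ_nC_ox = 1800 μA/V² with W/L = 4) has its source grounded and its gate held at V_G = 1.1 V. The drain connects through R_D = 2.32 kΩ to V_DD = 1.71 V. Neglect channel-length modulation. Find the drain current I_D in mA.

V_GS = V_G = 1.1 V, so V_ov = 1.1 − 0.51 = 0.59 V.
k_n = μ_nC_ox · (W/L) = 7.2 mA/V².
Assume saturation: I_D = ½ k_n V_ov² = 0.5 × 7.2 × 0.59² = 1.25 mA, giving V_DS = V_DD − I_D R_D = 1.71 − 1.25 × 2.32 = -1.2 V.
But -1.2 V < V_ov = 0.59 V, so the device is actually in triode.
In triode I_D = k_n[V_ov V_DS − ½ V_DS²] and I_D = (V_DD − V_DS)/R_D. Equating: 8.35 V_DS² − 10.86 V_DS + 1.71 = 0, giving V_DS = 0.183 V (the root below V_ov).
I_D = (1.71 − 0.183) / 2.32 = 0.658 mA.

I_D = 0.658 mA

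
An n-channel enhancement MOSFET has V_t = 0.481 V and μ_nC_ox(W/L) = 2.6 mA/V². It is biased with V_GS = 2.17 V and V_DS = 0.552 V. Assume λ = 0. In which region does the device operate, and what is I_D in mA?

V_ov = V_GS − V_t = 2.17 − 0.481 = 1.69 V.
Since V_DS = 0.552 V < V_ov = 1.69 V, the device is in the triode region.
I_D = k_n [V_ov · V_DS − ½ V_DS²] = 2.6 × [1.69 × 0.552 − 0.5 × 0.552²] = 2.03 mA.

Triode; I_D = 2.03 mA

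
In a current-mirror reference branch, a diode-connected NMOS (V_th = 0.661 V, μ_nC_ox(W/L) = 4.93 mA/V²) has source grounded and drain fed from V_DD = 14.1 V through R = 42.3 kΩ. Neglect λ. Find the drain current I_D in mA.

I_D = 0.309 mA

With gate tied to drain, V_GS = V_DS ≥ V_GS − V_th, so the device is in saturation.
KCL at the drain: ½ k_n (V_GS − V_th)² = (V_DD − V_GS)/R.
Let x = V_GS − 0.661. Then 104 x² + x − 13.44 = 0, giving x = 0.354 V (positive root), so V_GS = 1.02 V.
I_D = (V_DD − V_GS)/R = (14.1 − 1.02) / 42.3 = 0.309 mA.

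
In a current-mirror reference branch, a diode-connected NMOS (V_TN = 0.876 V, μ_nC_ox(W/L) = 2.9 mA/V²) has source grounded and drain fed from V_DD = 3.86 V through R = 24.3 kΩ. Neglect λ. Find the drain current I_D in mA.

With gate tied to drain, V_GS = V_DS ≥ V_GS − V_TN, so the device is in saturation.
KCL at the drain: ½ k_n (V_GS − V_TN)² = (V_DD − V_GS)/R.
Let x = V_GS − 0.876. Then 35.2 x² + x − 2.984 = 0, giving x = 0.277 V (positive root), so V_GS = 1.15 V.
I_D = (V_DD − V_GS)/R = (3.86 − 1.15) / 24.3 = 0.111 mA.

I_D = 0.111 mA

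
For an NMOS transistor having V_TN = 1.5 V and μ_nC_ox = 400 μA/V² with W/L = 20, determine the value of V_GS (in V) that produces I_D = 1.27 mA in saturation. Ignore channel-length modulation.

V_GS = 2.06 V

k_n = μ_nC_ox · (W/L) = 8 mA/V².
In saturation I_D = ½ k_n (V_GS − V_TN)², so V_GS − V_TN = √(2 I_D / k_n) = √(2 × 1.27 / 8) = 0.563 V.
V_GS = 1.5 + 0.563 = 2.06 V.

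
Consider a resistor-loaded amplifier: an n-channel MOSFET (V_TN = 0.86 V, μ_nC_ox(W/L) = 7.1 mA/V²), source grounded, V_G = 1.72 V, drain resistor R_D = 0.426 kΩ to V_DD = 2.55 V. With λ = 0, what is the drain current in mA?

V_GS = V_G = 1.72 V, so V_ov = 1.72 − 0.86 = 0.86 V.
Assume saturation: I_D = ½ k_n V_ov² = 0.5 × 7.1 × 0.86² = 2.63 mA, giving V_DS = V_DD − I_D R_D = 2.55 − 2.63 × 0.426 = 1.43 V.
V_DS = 1.43 V ≥ V_ov = 0.86 V, confirming saturation.

I_D = 2.63 mA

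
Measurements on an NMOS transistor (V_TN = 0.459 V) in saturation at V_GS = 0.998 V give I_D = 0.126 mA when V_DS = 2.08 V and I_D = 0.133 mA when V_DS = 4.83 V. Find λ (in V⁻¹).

With V_GS fixed, I_D ∝ (1 + λ V_DS) in saturation, so I_D2/I_D1 = (1 + λ V_DS2)/(1 + λ V_DS1).
0.133/0.126 = 1.056 = (1 + 4.83 λ)/(1 + 2.08 λ).
Solving: λ (I_D1 V_DS2 − I_D2 V_DS1) = I_D2 − I_D1, so λ = (0.133 − 0.126) / (0.126 × 4.83 − 0.133 × 2.08) = 0.007 / 0.332 = 0.0211 V⁻¹.

λ = 0.0211 V⁻¹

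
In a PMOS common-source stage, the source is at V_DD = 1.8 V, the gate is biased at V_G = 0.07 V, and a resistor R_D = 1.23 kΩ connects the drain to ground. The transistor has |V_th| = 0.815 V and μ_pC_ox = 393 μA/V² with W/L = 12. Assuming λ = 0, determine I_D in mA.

I_D = 1.19 mA

V_SG = V_DD − V_G = 1.8 − 0.07 = 1.73 V, so V_ov = 1.73 − 0.815 = 0.915 V.
k_p = μ_pC_ox · (W/L) = 4.716 mA/V².
Assume saturation: I_D = ½ k_p V_ov² = 0.5 × 4.716 × 0.915² = 1.97 mA, giving V_SD = V_DD − I_D R_D = 1.8 − 1.97 × 1.23 = -0.628 V.
But -0.628 V < V_ov = 0.915 V, so the device is actually in triode.
In triode I_D = k_p[V_ov V_SD − ½ V_SD²] and I_D = (V_DD − V_SD)/R_D. Equating: 2.9 V_SD² − 6.308 V_SD + 1.8 = 0, giving V_SD = 0.338 V (the root below V_ov).
I_D = (1.8 − 0.338) / 1.23 = 1.19 mA.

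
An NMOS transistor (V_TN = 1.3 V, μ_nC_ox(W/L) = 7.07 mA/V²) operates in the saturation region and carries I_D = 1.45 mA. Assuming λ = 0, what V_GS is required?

V_GS = 1.94 V

In saturation I_D = ½ k_n (V_GS − V_TN)², so V_GS − V_TN = √(2 I_D / k_n) = √(2 × 1.45 / 7.07) = 0.64 V.
V_GS = 1.3 + 0.64 = 1.94 V.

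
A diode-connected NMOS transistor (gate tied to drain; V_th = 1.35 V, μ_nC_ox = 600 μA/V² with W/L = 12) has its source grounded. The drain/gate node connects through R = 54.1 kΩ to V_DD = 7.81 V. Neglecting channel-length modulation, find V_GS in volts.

With gate tied to drain, V_GS = V_DS ≥ V_GS − V_th, so the device is in saturation.
k_n = μ_nC_ox · (W/L) = 7.2 mA/V².
KCL at the drain: ½ k_n (V_GS − V_th)² = (V_DD − V_GS)/R.
Let x = V_GS − 1.35. Then 195 x² + x − 6.46 = 0, giving x = 0.18 V (positive root), so V_GS = 1.53 V.
I_D = (V_DD − V_GS)/R = (7.81 − 1.53) / 54.1 = 0.116 mA.

V_GS = 1.53 V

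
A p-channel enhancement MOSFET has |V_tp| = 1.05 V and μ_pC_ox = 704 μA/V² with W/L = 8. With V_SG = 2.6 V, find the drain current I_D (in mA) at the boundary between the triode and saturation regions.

I_D = 6.77 mA

At the boundary V_SD = V_ov = V_SG − |V_tp| = 2.6 − 1.05 = 1.55 V.
k_p = μ_pC_ox · (W/L) = 5.632 mA/V².
I_D = ½ k_p V_ov² = 0.5 × 5.632 × 1.55² = 6.77 mA.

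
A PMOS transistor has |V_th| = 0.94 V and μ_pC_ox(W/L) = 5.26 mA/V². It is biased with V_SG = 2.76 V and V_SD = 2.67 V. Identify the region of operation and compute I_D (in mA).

V_ov = V_SG − |V_th| = 2.76 − 0.94 = 1.82 V.
Since V_SD = 2.67 V ≥ V_ov = 1.82 V, the device is in saturation.
I_D = ½ k_p V_ov² = 0.5 × 5.26 × 1.82² = 8.71 mA.

Saturation; I_D = 8.71 mA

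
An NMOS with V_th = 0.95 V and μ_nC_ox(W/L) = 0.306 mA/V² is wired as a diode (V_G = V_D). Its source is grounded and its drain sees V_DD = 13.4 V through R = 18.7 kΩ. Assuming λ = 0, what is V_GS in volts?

V_GS = 2.87 V

With gate tied to drain, V_GS = V_DS ≥ V_GS − V_th, so the device is in saturation.
KCL at the drain: ½ k_n (V_GS − V_th)² = (V_DD − V_GS)/R.
Let x = V_GS − 0.95. Then 2.86 x² + x − 12.45 = 0, giving x = 1.92 V (positive root), so V_GS = 2.87 V.
I_D = (V_DD − V_GS)/R = (13.4 − 2.87) / 18.7 = 0.563 mA.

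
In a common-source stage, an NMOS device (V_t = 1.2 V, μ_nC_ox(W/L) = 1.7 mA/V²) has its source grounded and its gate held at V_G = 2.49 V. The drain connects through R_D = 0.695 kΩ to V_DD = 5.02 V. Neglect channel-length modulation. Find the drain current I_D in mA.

V_GS = V_G = 2.49 V, so V_ov = 2.49 − 1.2 = 1.29 V.
Assume saturation: I_D = ½ k_n V_ov² = 0.5 × 1.7 × 1.29² = 1.41 mA, giving V_DS = V_DD − I_D R_D = 5.02 − 1.41 × 0.695 = 4.04 V.
V_DS = 4.04 V ≥ V_ov = 1.29 V, confirming saturation.

I_D = 1.41 mA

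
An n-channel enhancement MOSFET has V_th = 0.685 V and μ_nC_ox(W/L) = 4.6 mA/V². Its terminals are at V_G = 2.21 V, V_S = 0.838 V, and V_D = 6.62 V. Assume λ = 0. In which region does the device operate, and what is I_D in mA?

V_GS = V_G − V_S = 2.21 − 0.838 = 1.37 V; V_DS = V_D − V_S = 6.62 − 0.838 = 5.78 V.
V_ov = V_GS − V_th = 1.37 − 0.685 = 0.687 V.
Since V_DS = 5.78 V ≥ V_ov = 0.687 V, the device is in saturation.
I_D = ½ k_n V_ov² = 0.5 × 4.6 × 0.687² = 1.09 mA.

Saturation; I_D = 1.09 mA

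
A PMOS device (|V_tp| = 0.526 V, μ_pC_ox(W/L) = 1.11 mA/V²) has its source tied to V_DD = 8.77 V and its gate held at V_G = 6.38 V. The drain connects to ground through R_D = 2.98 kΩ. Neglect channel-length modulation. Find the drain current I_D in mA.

I_D = 1.93 mA

V_SG = V_DD − V_G = 8.77 − 6.38 = 2.39 V, so V_ov = 2.39 − 0.526 = 1.86 V.
Assume saturation: I_D = ½ k_p V_ov² = 0.5 × 1.11 × 1.86² = 1.93 mA, giving V_SD = V_DD − I_D R_D = 8.77 − 1.93 × 2.98 = 3.02 V.
V_SD = 3.02 V ≥ V_ov = 1.86 V, confirming saturation.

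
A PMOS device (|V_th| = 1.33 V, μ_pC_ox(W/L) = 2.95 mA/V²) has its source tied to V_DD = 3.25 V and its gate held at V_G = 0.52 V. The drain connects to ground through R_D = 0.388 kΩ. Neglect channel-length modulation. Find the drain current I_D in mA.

I_D = 2.89 mA

V_SG = V_DD − V_G = 3.25 − 0.52 = 2.73 V, so V_ov = 2.73 − 1.33 = 1.4 V.
Assume saturation: I_D = ½ k_p V_ov² = 0.5 × 2.95 × 1.4² = 2.89 mA, giving V_SD = V_DD − I_D R_D = 3.25 − 2.89 × 0.388 = 2.13 V.
V_SD = 2.13 V ≥ V_ov = 1.4 V, confirming saturation.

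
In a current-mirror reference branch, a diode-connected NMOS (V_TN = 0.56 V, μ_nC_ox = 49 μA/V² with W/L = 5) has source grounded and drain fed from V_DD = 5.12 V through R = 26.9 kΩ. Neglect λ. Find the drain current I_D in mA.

With gate tied to drain, V_GS = V_DS ≥ V_GS − V_TN, so the device is in saturation.
k_n = μ_nC_ox · (W/L) = 0.245 mA/V².
KCL at the drain: ½ k_n (V_GS − V_TN)² = (V_DD − V_GS)/R.
Let x = V_GS − 0.56. Then 3.3 x² + x − 4.56 = 0, giving x = 1.03 V (positive root), so V_GS = 1.59 V.
I_D = (V_DD − V_GS)/R = (5.12 − 1.59) / 26.9 = 0.131 mA.

I_D = 0.131 mA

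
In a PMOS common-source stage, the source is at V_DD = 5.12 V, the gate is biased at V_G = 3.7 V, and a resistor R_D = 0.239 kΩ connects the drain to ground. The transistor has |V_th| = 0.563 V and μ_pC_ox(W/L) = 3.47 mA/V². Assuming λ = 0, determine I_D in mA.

I_D = 1.27 mA

V_SG = V_DD − V_G = 5.12 − 3.7 = 1.42 V, so V_ov = 1.42 − 0.563 = 0.857 V.
Assume saturation: I_D = ½ k_p V_ov² = 0.5 × 3.47 × 0.857² = 1.27 mA, giving V_SD = V_DD − I_D R_D = 5.12 − 1.27 × 0.239 = 4.82 V.
V_SD = 4.82 V ≥ V_ov = 0.857 V, confirming saturation.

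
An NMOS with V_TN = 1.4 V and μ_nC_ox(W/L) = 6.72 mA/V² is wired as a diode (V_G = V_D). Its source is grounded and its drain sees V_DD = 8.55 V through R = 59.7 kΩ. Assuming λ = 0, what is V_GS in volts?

V_GS = 1.59 V

With gate tied to drain, V_GS = V_DS ≥ V_GS − V_TN, so the device is in saturation.
KCL at the drain: ½ k_n (V_GS − V_TN)² = (V_DD − V_GS)/R.
Let x = V_GS − 1.4. Then 201 x² + x − 7.15 = 0, giving x = 0.186 V (positive root), so V_GS = 1.59 V.
I_D = (V_DD − V_GS)/R = (8.55 − 1.59) / 59.7 = 0.117 mA.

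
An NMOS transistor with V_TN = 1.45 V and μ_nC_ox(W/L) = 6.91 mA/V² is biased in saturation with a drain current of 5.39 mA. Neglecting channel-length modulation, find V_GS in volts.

In saturation I_D = ½ k_n (V_GS − V_TN)², so V_GS − V_TN = √(2 I_D / k_n) = √(2 × 5.39 / 6.91) = 1.25 V.
V_GS = 1.45 + 1.25 = 2.7 V.

V_GS = 2.70 V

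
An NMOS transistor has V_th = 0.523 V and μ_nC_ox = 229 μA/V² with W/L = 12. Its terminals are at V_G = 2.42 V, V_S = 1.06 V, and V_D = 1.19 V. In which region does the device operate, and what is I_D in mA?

Triode; I_D = 0.276 mA

V_GS = V_G − V_S = 2.42 − 1.06 = 1.36 V; V_DS = V_D − V_S = 1.19 − 1.06 = 0.13 V.
k_n = μ_nC_ox · (W/L) = 2.748 mA/V².
V_ov = V_GS − V_th = 1.36 − 0.523 = 0.837 V.
Since V_DS = 0.13 V < V_ov = 0.837 V, the device is in the triode region.
I_D = k_n [V_ov · V_DS − ½ V_DS²] = 2.748 × [0.837 × 0.13 − 0.5 × 0.13²] = 0.276 mA.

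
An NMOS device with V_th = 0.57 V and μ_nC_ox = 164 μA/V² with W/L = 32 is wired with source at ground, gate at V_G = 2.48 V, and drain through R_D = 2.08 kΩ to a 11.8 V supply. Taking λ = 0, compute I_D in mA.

I_D = 5.36 mA

V_GS = V_G = 2.48 V, so V_ov = 2.48 − 0.57 = 1.91 V.
k_n = μ_nC_ox · (W/L) = 5.248 mA/V².
Assume saturation: I_D = ½ k_n V_ov² = 0.5 × 5.248 × 1.91² = 9.57 mA, giving V_DS = V_DD − I_D R_D = 11.8 − 9.57 × 2.08 = -8.11 V.
But -8.11 V < V_ov = 1.91 V, so the device is actually in triode.
In triode I_D = k_n[V_ov V_DS − ½ V_DS²] and I_D = (V_DD − V_DS)/R_D. Equating: 5.46 V_DS² − 21.85 V_DS + 11.8 = 0, giving V_DS = 0.644 V (the root below V_ov).
I_D = (11.8 − 0.644) / 2.08 = 5.36 mA.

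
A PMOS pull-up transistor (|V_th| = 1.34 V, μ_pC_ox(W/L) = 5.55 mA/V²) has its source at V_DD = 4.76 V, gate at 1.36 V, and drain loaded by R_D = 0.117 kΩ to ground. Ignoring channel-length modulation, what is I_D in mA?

V_SG = V_DD − V_G = 4.76 − 1.36 = 3.4 V, so V_ov = 3.4 − 1.34 = 2.06 V.
Assume saturation: I_D = ½ k_p V_ov² = 0.5 × 5.55 × 2.06² = 11.8 mA, giving V_SD = V_DD − I_D R_D = 4.76 − 11.8 × 0.117 = 3.38 V.
V_SD = 3.38 V ≥ V_ov = 2.06 V, confirming saturation.

I_D = 11.8 mA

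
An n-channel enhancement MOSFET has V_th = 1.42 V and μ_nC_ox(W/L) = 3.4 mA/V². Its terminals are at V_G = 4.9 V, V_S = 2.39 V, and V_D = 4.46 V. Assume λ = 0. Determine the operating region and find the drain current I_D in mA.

Saturation; I_D = 2.02 mA

V_GS = V_G − V_S = 4.9 − 2.39 = 2.51 V; V_DS = V_D − V_S = 4.46 − 2.39 = 2.07 V.
V_ov = V_GS − V_th = 2.51 − 1.42 = 1.09 V.
Since V_DS = 2.07 V ≥ V_ov = 1.09 V, the device is in saturation.
I_D = ½ k_n V_ov² = 0.5 × 3.4 × 1.09² = 2.02 mA.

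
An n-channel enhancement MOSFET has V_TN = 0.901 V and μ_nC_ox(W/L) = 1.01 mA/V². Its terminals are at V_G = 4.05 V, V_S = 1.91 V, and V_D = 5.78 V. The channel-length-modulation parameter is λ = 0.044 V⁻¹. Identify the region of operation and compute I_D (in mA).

Saturation; I_D = 0.907 mA

V_GS = V_G − V_S = 4.05 − 1.91 = 2.14 V; V_DS = V_D − V_S = 5.78 − 1.91 = 3.87 V.
V_ov = V_GS − V_TN = 2.14 − 0.901 = 1.24 V.
Since V_DS = 3.87 V ≥ V_ov = 1.24 V, the device is in saturation.
I_D = ½ k_n V_ov² (1 + λ V_DS) = 0.5 × 1.01 × 1.24² × (1 + 0.044 × 3.87) = 0.907 mA.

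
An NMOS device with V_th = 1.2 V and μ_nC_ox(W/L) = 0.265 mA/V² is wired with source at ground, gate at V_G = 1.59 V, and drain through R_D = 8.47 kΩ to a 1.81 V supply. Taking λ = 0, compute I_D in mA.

V_GS = V_G = 1.59 V, so V_ov = 1.59 − 1.2 = 0.39 V.
Assume saturation: I_D = ½ k_n V_ov² = 0.5 × 0.265 × 0.39² = 0.0202 mA, giving V_DS = V_DD − I_D R_D = 1.81 − 0.0202 × 8.47 = 1.64 V.
V_DS = 1.64 V ≥ V_ov = 0.39 V, confirming saturation.

I_D = 0.0202 mA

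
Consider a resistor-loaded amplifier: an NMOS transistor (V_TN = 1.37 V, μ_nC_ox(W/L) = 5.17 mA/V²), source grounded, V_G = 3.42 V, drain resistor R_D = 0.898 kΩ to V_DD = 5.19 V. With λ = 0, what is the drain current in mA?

I_D = 5.15 mA

V_GS = V_G = 3.42 V, so V_ov = 3.42 − 1.37 = 2.05 V.
Assume saturation: I_D = ½ k_n V_ov² = 0.5 × 5.17 × 2.05² = 10.9 mA, giving V_DS = V_DD − I_D R_D = 5.19 − 10.9 × 0.898 = -4.57 V.
But -4.57 V < V_ov = 2.05 V, so the device is actually in triode.
In triode I_D = k_n[V_ov V_DS − ½ V_DS²] and I_D = (V_DD − V_DS)/R_D. Equating: 2.32 V_DS² − 10.52 V_DS + 5.19 = 0, giving V_DS = 0.564 V (the root below V_ov).
I_D = (5.19 − 0.564) / 0.898 = 5.15 mA.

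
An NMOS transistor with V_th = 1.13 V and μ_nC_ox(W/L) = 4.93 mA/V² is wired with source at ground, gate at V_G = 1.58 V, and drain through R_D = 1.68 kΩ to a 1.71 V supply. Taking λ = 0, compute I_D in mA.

I_D = 0.499 mA

V_GS = V_G = 1.58 V, so V_ov = 1.58 − 1.13 = 0.45 V.
Assume saturation: I_D = ½ k_n V_ov² = 0.5 × 4.93 × 0.45² = 0.499 mA, giving V_DS = V_DD − I_D R_D = 1.71 − 0.499 × 1.68 = 0.871 V.
V_DS = 0.871 V ≥ V_ov = 0.45 V, confirming saturation.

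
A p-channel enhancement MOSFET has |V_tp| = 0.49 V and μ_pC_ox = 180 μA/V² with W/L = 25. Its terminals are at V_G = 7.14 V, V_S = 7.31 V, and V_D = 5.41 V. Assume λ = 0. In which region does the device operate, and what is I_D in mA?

V_SG = V_S − V_G = 7.31 − 7.14 = 0.17 V; V_SD = V_S − V_D = 7.31 − 5.41 = 1.9 V.
V_SG = 0.17 V < |V_tp| = 0.49 V, so the transistor is in cutoff.

Cutoff; I_D = 0 mA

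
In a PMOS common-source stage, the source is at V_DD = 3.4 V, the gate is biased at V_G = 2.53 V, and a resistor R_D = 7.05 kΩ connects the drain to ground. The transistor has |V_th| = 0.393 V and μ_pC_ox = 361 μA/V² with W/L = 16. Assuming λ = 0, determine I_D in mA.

I_D = 0.452 mA

V_SG = V_DD − V_G = 3.4 − 2.53 = 0.87 V, so V_ov = 0.87 − 0.393 = 0.477 V.
k_p = μ_pC_ox · (W/L) = 5.776 mA/V².
Assume saturation: I_D = ½ k_p V_ov² = 0.5 × 5.776 × 0.477² = 0.657 mA, giving V_SD = V_DD − I_D R_D = 3.4 − 0.657 × 7.05 = -1.23 V.
But -1.23 V < V_ov = 0.477 V, so the device is actually in triode.
In triode I_D = k_p[V_ov V_SD − ½ V_SD²] and I_D = (V_DD − V_SD)/R_D. Equating: 20.4 V_SD² − 20.42 V_SD + 3.4 = 0, giving V_SD = 0.211 V (the root below V_ov).
I_D = (3.4 − 0.211) / 7.05 = 0.452 mA.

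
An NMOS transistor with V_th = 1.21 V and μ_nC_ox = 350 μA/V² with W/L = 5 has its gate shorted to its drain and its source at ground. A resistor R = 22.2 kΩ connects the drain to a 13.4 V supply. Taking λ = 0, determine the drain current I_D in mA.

With gate tied to drain, V_GS = V_DS ≥ V_GS − V_th, so the device is in saturation.
k_n = μ_nC_ox · (W/L) = 1.75 mA/V².
KCL at the drain: ½ k_n (V_GS − V_th)² = (V_DD − V_GS)/R.
Let x = V_GS − 1.21. Then 19.4 x² + x − 12.19 = 0, giving x = 0.767 V (positive root), so V_GS = 1.98 V.
I_D = (V_DD − V_GS)/R = (13.4 − 1.98) / 22.2 = 0.515 mA.

I_D = 0.515 mA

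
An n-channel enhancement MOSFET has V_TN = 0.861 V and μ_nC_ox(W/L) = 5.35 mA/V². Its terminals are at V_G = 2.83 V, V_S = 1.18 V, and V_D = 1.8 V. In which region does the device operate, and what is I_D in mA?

Triode; I_D = 1.59 mA

V_GS = V_G − V_S = 2.83 − 1.18 = 1.65 V; V_DS = V_D − V_S = 1.8 − 1.18 = 0.62 V.
V_ov = V_GS − V_TN = 1.65 − 0.861 = 0.789 V.
Since V_DS = 0.62 V < V_ov = 0.789 V, the device is in the triode region.
I_D = k_n [V_ov · V_DS − ½ V_DS²] = 5.35 × [0.789 × 0.62 − 0.5 × 0.62²] = 1.59 mA.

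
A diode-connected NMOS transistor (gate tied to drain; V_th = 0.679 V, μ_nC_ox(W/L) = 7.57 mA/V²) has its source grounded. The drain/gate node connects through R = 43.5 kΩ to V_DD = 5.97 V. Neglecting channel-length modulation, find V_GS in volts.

V_GS = 0.855 V

With gate tied to drain, V_GS = V_DS ≥ V_GS − V_th, so the device is in saturation.
KCL at the drain: ½ k_n (V_GS − V_th)² = (V_DD − V_GS)/R.
Let x = V_GS − 0.679. Then 165 x² + x − 5.291 = 0, giving x = 0.176 V (positive root), so V_GS = 0.855 V.
I_D = (V_DD − V_GS)/R = (5.97 − 0.855) / 43.5 = 0.118 mA.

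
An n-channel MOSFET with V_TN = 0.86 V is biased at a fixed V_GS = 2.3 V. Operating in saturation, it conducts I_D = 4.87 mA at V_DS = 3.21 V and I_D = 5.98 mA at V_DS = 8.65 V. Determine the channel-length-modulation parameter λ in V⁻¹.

With V_GS fixed, I_D ∝ (1 + λ V_DS) in saturation, so I_D2/I_D1 = (1 + λ V_DS2)/(1 + λ V_DS1).
5.98/4.87 = 1.228 = (1 + 8.65 λ)/(1 + 3.21 λ).
Solving: λ (I_D1 V_DS2 − I_D2 V_DS1) = I_D2 − I_D1, so λ = (5.98 − 4.87) / (4.87 × 8.65 − 5.98 × 3.21) = 1.11 / 22.9 = 0.0484 V⁻¹.

λ = 0.0484 V⁻¹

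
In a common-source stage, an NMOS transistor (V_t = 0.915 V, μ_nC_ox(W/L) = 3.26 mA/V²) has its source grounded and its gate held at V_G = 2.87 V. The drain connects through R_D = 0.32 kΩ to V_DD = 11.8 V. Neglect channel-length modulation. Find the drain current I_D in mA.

V_GS = V_G = 2.87 V, so V_ov = 2.87 − 0.915 = 1.96 V.
Assume saturation: I_D = ½ k_n V_ov² = 0.5 × 3.26 × 1.96² = 6.23 mA, giving V_DS = V_DD − I_D R_D = 11.8 − 6.23 × 0.32 = 9.81 V.
V_DS = 9.81 V ≥ V_ov = 1.96 V, confirming saturation.

I_D = 6.23 mA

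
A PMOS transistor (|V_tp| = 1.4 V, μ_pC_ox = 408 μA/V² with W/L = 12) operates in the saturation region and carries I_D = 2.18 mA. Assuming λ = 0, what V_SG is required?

k_p = μ_pC_ox · (W/L) = 4.896 mA/V².
In saturation I_D = ½ k_p (V_SG − |V_tp|)², so V_SG − |V_tp| = √(2 I_D / k_p) = √(2 × 2.18 / 4.896) = 0.944 V.
V_SG = 1.4 + 0.944 = 2.34 V.

V_SG = 2.34 V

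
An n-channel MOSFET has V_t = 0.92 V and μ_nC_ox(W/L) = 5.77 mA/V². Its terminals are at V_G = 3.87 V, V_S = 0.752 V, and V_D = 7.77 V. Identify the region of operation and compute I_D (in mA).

V_GS = V_G − V_S = 3.87 − 0.752 = 3.12 V; V_DS = V_D − V_S = 7.77 − 0.752 = 7.02 V.
V_ov = V_GS − V_t = 3.12 − 0.92 = 2.2 V.
Since V_DS = 7.02 V ≥ V_ov = 2.2 V, the device is in saturation.
I_D = ½ k_n V_ov² = 0.5 × 5.77 × 2.2² = 13.9 mA.

Saturation; I_D = 13.9 mA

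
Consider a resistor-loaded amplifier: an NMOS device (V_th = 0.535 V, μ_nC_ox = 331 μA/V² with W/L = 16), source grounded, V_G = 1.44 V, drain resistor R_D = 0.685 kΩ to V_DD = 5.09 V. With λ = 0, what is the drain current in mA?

I_D = 2.17 mA

V_GS = V_G = 1.44 V, so V_ov = 1.44 − 0.535 = 0.905 V.
k_n = μ_nC_ox · (W/L) = 5.296 mA/V².
Assume saturation: I_D = ½ k_n V_ov² = 0.5 × 5.296 × 0.905² = 2.17 mA, giving V_DS = V_DD − I_D R_D = 5.09 − 2.17 × 0.685 = 3.6 V.
V_DS = 3.6 V ≥ V_ov = 0.905 V, confirming saturation.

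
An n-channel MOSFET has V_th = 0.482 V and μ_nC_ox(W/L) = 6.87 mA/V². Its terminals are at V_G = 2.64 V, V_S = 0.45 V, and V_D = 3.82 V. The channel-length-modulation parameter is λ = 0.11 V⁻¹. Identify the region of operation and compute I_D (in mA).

Saturation; I_D = 13.7 mA

V_GS = V_G − V_S = 2.64 − 0.45 = 2.19 V; V_DS = V_D − V_S = 3.82 − 0.45 = 3.37 V.
V_ov = V_GS − V_th = 2.19 − 0.482 = 1.71 V.
Since V_DS = 3.37 V ≥ V_ov = 1.71 V, the device is in saturation.
I_D = ½ k_n V_ov² (1 + λ V_DS) = 0.5 × 6.87 × 1.71² × (1 + 0.11 × 3.37) = 13.7 mA.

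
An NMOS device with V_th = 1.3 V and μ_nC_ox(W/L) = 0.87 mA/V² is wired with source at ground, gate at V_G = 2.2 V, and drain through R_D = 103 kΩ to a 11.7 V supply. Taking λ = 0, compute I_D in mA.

I_D = 0.112 mA

V_GS = V_G = 2.2 V, so V_ov = 2.2 − 1.3 = 0.9 V.
Assume saturation: I_D = ½ k_n V_ov² = 0.5 × 0.87 × 0.9² = 0.352 mA, giving V_DS = V_DD − I_D R_D = 11.7 − 0.352 × 103 = -24.6 V.
But -24.6 V < V_ov = 0.9 V, so the device is actually in triode.
In triode I_D = k_n[V_ov V_DS − ½ V_DS²] and I_D = (V_DD − V_DS)/R_D. Equating: 44.8 V_DS² − 81.65 V_DS + 11.7 = 0, giving V_DS = 0.157 V (the root below V_ov).
I_D = (11.7 − 0.157) / 103 = 0.112 mA.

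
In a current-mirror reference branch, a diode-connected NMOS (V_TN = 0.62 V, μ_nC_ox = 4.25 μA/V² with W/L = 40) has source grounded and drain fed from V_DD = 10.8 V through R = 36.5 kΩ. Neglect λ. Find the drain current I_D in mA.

I_D = 0.233 mA

With gate tied to drain, V_GS = V_DS ≥ V_GS − V_TN, so the device is in saturation.
k_n = μ_nC_ox · (W/L) = 0.17 mA/V².
KCL at the drain: ½ k_n (V_GS − V_TN)² = (V_DD − V_GS)/R.
Let x = V_GS − 0.62. Then 3.1 x² + x − 10.18 = 0, giving x = 1.66 V (positive root), so V_GS = 2.28 V.
I_D = (V_DD − V_GS)/R = (10.8 − 2.28) / 36.5 = 0.233 mA.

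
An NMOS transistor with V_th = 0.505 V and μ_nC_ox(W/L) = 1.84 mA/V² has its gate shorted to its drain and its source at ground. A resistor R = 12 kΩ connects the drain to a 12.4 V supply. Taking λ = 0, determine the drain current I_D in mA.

With gate tied to drain, V_GS = V_DS ≥ V_GS − V_th, so the device is in saturation.
KCL at the drain: ½ k_n (V_GS − V_th)² = (V_DD − V_GS)/R.
Let x = V_GS − 0.505. Then 11 x² + x − 11.89 = 0, giving x = 0.994 V (positive root), so V_GS = 1.5 V.
I_D = (V_DD − V_GS)/R = (12.4 − 1.5) / 12 = 0.908 mA.

I_D = 0.908 mA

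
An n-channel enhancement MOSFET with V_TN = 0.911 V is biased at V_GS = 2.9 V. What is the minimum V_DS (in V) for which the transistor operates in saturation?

The boundary between triode and saturation is V_DS = V_GS − V_TN = V_ov.
V_ov = 2.9 − 0.911 = 1.99 V.

V_DS,sat = 1.99 V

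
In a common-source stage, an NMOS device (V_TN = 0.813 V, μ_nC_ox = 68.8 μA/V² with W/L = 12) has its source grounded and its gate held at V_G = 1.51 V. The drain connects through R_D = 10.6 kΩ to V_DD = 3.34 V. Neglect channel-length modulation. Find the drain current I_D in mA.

V_GS = V_G = 1.51 V, so V_ov = 1.51 − 0.813 = 0.697 V.
k_n = μ_nC_ox · (W/L) = 0.8256 mA/V².
Assume saturation: I_D = ½ k_n V_ov² = 0.5 × 0.8256 × 0.697² = 0.201 mA, giving V_DS = V_DD − I_D R_D = 3.34 − 0.201 × 10.6 = 1.21 V.
V_DS = 1.21 V ≥ V_ov = 0.697 V, confirming saturation.

I_D = 0.201 mA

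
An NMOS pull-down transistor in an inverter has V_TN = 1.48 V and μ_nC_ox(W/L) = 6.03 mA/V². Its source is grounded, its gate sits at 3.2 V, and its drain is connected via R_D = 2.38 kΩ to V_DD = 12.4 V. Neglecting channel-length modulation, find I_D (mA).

I_D = 4.97 mA

V_GS = V_G = 3.2 V, so V_ov = 3.2 − 1.48 = 1.72 V.
Assume saturation: I_D = ½ k_n V_ov² = 0.5 × 6.03 × 1.72² = 8.92 mA, giving V_DS = V_DD − I_D R_D = 12.4 − 8.92 × 2.38 = -8.83 V.
But -8.83 V < V_ov = 1.72 V, so the device is actually in triode.
In triode I_D = k_n[V_ov V_DS − ½ V_DS²] and I_D = (V_DD − V_DS)/R_D. Equating: 7.18 V_DS² − 25.68 V_DS + 12.4 = 0, giving V_DS = 0.575 V (the root below V_ov).
I_D = (12.4 − 0.575) / 2.38 = 4.97 mA.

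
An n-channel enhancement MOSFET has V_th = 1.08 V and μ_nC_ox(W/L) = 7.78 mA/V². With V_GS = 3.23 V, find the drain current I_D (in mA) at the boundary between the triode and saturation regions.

I_D = 18.0 mA

At the boundary V_DS = V_ov = V_GS − V_th = 3.23 − 1.08 = 2.15 V.
I_D = ½ k_n V_ov² = 0.5 × 7.78 × 2.15² = 18 mA.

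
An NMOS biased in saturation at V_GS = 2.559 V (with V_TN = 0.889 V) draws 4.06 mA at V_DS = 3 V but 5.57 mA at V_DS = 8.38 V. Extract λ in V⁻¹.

λ = 0.0872 V⁻¹

With V_GS fixed, I_D ∝ (1 + λ V_DS) in saturation, so I_D2/I_D1 = (1 + λ V_DS2)/(1 + λ V_DS1).
5.57/4.06 = 1.372 = (1 + 8.38 λ)/(1 + 3 λ).
Solving: λ (I_D1 V_DS2 − I_D2 V_DS1) = I_D2 − I_D1, so λ = (5.57 − 4.06) / (4.06 × 8.38 − 5.57 × 3) = 1.51 / 17.3 = 0.0872 V⁻¹.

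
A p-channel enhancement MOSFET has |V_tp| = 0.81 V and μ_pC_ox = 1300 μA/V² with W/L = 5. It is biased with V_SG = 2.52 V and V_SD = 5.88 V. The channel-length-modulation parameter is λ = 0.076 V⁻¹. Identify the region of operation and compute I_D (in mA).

Saturation; I_D = 13.8 mA

k_p = μ_pC_ox · (W/L) = 6.5 mA/V².
V_ov = V_SG − |V_tp| = 2.52 − 0.81 = 1.71 V.
Since V_SD = 5.88 V ≥ V_ov = 1.71 V, the device is in saturation.
I_D = ½ k_p V_ov² (1 + λ V_SD) = 0.5 × 6.5 × 1.71² × (1 + 0.076 × 5.88) = 13.8 mA.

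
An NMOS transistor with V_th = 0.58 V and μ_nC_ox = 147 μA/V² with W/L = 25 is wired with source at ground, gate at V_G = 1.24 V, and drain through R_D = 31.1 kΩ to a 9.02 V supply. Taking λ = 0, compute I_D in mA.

I_D = 0.286 mA

V_GS = V_G = 1.24 V, so V_ov = 1.24 − 0.58 = 0.66 V.
k_n = μ_nC_ox · (W/L) = 3.675 mA/V².
Assume saturation: I_D = ½ k_n V_ov² = 0.5 × 3.675 × 0.66² = 0.8 mA, giving V_DS = V_DD − I_D R_D = 9.02 − 0.8 × 31.1 = -15.9 V.
But -15.9 V < V_ov = 0.66 V, so the device is actually in triode.
In triode I_D = k_n[V_ov V_DS − ½ V_DS²] and I_D = (V_DD − V_DS)/R_D. Equating: 57.1 V_DS² − 76.43 V_DS + 9.02 = 0, giving V_DS = 0.131 V (the root below V_ov).
I_D = (9.02 − 0.131) / 31.1 = 0.286 mA.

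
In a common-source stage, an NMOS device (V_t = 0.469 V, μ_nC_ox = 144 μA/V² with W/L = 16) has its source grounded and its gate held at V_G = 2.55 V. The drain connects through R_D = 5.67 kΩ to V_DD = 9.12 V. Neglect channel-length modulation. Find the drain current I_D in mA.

V_GS = V_G = 2.55 V, so V_ov = 2.55 − 0.469 = 2.08 V.
k_n = μ_nC_ox · (W/L) = 2.304 mA/V².
Assume saturation: I_D = ½ k_n V_ov² = 0.5 × 2.304 × 2.08² = 4.99 mA, giving V_DS = V_DD − I_D R_D = 9.12 − 4.99 × 5.67 = -19.2 V.
But -19.2 V < V_ov = 2.08 V, so the device is actually in triode.
In triode I_D = k_n[V_ov V_DS − ½ V_DS²] and I_D = (V_DD − V_DS)/R_D. Equating: 6.53 V_DS² − 28.19 V_DS + 9.12 = 0, giving V_DS = 0.352 V (the root below V_ov).
I_D = (9.12 − 0.352) / 5.67 = 1.55 mA.

I_D = 1.55 mA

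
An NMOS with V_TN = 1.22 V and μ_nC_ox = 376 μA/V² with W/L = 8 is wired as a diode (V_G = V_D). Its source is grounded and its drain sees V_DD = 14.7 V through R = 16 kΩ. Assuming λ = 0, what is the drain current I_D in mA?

With gate tied to drain, V_GS = V_DS ≥ V_GS − V_TN, so the device is in saturation.
k_n = μ_nC_ox · (W/L) = 3.008 mA/V².
KCL at the drain: ½ k_n (V_GS − V_TN)² = (V_DD − V_GS)/R.
Let x = V_GS − 1.22. Then 24.1 x² + x − 13.48 = 0, giving x = 0.728 V (positive root), so V_GS = 1.95 V.
I_D = (V_DD − V_GS)/R = (14.7 − 1.95) / 16 = 0.797 mA.

I_D = 0.797 mA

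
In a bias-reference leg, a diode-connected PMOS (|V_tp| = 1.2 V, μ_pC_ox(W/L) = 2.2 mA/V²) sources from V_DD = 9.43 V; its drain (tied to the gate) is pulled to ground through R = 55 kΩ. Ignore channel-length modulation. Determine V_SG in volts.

V_SG = 1.56 V

With gate tied to drain, V_SG = V_SD ≥ V_SG − |V_tp|, so the device is in saturation.
KCL at the drain: ½ k_p (V_SG − |V_tp|)² = (V_DD − V_SG)/R.
Let x = V_SG − 1.2. Then 60.5 x² + x − 8.23 = 0, giving x = 0.361 V (positive root), so V_SG = 1.56 V.
I_D = (V_DD − V_SG)/R = (9.43 − 1.56) / 55 = 0.143 mA.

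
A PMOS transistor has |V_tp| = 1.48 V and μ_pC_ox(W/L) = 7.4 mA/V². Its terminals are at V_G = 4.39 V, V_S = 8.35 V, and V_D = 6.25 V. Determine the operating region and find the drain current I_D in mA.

V_SG = V_S − V_G = 8.35 − 4.39 = 3.96 V; V_SD = V_S − V_D = 8.35 − 6.25 = 2.1 V.
V_ov = V_SG − |V_tp| = 3.96 − 1.48 = 2.48 V.
Since V_SD = 2.1 V < V_ov = 2.48 V, the device is in the triode region.
I_D = k_p [V_ov · V_SD − ½ V_SD²] = 7.4 × [2.48 × 2.1 − 0.5 × 2.1²] = 22.2 mA.

Triode; I_D = 22.2 mA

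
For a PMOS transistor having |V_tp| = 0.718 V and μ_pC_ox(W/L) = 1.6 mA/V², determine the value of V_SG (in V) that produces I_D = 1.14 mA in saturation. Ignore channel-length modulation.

V_SG = 1.91 V

In saturation I_D = ½ k_p (V_SG − |V_tp|)², so V_SG − |V_tp| = √(2 I_D / k_p) = √(2 × 1.14 / 1.6) = 1.19 V.
V_SG = 0.718 + 1.19 = 1.91 V.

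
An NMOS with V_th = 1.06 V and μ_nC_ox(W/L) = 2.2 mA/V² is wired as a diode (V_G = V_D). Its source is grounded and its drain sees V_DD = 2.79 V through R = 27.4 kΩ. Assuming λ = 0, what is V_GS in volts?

V_GS = 1.28 V

With gate tied to drain, V_GS = V_DS ≥ V_GS − V_th, so the device is in saturation.
KCL at the drain: ½ k_n (V_GS − V_th)² = (V_DD − V_GS)/R.
Let x = V_GS − 1.06. Then 30.1 x² + x − 1.73 = 0, giving x = 0.224 V (positive root), so V_GS = 1.28 V.
I_D = (V_DD − V_GS)/R = (2.79 − 1.28) / 27.4 = 0.055 mA.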